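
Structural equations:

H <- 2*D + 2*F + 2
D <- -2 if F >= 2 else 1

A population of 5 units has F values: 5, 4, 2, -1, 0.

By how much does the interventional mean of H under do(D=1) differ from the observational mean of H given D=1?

5

The intervention sets D=1 in all 5 units regardless of F. Recomputing H per unit gives 14, 12, 8, 2, 4; average 8.
Conditioning on D=1 selects the 2 unit(s) with F ∈ {-1, 0}. Their H values: 2, 4. Mean = 3.
Difference = 8 − 3 = 5.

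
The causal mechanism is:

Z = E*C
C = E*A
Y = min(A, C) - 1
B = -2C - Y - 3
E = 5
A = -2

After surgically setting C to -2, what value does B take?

4

The intervention breaks the incoming arrows to C: C = E*A no longer applies, and C = -2.
Y = min(A, C) - 1  [with A=-2, C=-2]  = -3
B = -2C - Y - 3  [with C=-2, Y=-3]  = 4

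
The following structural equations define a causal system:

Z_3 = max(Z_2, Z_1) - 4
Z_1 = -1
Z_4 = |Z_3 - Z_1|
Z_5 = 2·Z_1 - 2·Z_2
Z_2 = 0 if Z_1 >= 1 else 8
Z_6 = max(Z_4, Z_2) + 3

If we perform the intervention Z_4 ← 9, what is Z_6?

12

Under do(Z_4=9), the mechanism Z_4 = |Z_3 - Z_1| is discarded; Z_4 is fixed at 9.
Z_2 = 0 if Z_1 >= 1 else 8  [with Z_1=-1]  = 8
Z_6 = max(Z_4, Z_2) + 3  [with Z_4=9, Z_2=8]  = 12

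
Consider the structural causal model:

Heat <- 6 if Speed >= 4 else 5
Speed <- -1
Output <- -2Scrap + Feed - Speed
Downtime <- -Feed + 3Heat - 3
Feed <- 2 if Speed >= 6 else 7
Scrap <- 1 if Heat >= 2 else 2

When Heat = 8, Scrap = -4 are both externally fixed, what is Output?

16

Setting Heat = 8, Scrap = -4 by intervention discards those variables' equations.
Feed = 2 if Speed >= 6 else 7  [with Speed=-1]  = 7
Output = -2Scrap + Feed - Speed  [with Scrap=-4, Feed=7, Speed=-1]  = 16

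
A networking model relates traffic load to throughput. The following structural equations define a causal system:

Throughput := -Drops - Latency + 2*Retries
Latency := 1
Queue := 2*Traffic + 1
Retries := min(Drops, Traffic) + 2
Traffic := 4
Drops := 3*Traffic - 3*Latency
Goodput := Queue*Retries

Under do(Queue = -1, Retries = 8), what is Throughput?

Setting Queue = -1, Retries = 8 by intervention discards those variables' equations.
Drops = 3*Traffic - 3*Latency  [with Traffic=4, Latency=1]  = 9
Throughput = -Drops - Latency + 2*Retries  [with Drops=9, Latency=1, Retries=8]  = 6

6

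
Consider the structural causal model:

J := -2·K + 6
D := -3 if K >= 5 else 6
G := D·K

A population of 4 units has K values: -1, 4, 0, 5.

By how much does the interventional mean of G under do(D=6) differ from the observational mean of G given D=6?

do(D=6) breaks D's dependence on K. With D=6 fixed, G across the units is -6, 24, 0, 30, mean 12.
E[G|D=6] averages over only the 3 units with D=6 (K = -1, 4, 0): G = -6, 24, 0, mean 6.
Difference = 12 − 6 = 6.

6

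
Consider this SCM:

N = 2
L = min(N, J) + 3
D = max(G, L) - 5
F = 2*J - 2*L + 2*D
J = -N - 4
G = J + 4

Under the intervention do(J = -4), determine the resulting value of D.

do(J=-4) replaces the equation J = -N - 4 with the constant J = -4.
G = J + 4  [with J=-4]  = 0
L = min(N, J) + 3  [with N=2, J=-4]  = -1
D = max(G, L) - 5  [with G=0, L=-1]  = -5

-5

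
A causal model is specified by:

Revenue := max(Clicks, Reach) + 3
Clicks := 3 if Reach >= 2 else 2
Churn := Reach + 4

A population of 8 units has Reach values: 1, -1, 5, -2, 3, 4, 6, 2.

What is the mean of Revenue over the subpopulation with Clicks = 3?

E[Revenue|Clicks=3] averages over only the 5 units with Clicks=3 (Reach = 5, 3, 4, 6, 2): Revenue = 8, 6, 7, 9, 6, mean 7.2.

7.2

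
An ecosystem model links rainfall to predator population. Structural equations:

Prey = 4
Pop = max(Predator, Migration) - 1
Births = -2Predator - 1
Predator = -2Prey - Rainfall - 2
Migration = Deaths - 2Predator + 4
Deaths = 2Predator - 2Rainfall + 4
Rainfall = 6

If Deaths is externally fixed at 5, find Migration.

The intervention breaks the incoming arrows to Deaths: Deaths = 2Predator - 2Rainfall + 4 no longer applies, and Deaths = 5.
Predator = -2Prey - Rainfall - 2  [with Prey=4, Rainfall=6]  = -16
Migration = Deaths - 2Predator + 4  [with Deaths=5, Predator=-16]  = 41

41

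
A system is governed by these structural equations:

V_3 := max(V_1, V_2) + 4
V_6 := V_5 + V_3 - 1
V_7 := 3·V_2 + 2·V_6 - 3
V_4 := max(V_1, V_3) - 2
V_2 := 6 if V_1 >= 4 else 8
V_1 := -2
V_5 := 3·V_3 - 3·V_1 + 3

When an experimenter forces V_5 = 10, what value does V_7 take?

Under do(V_5=10), the mechanism V_5 := 3·V_3 - 3·V_1 + 3 is discarded; V_5 is fixed at 10.
V_2 = 6 if V_1 >= 4 else 8  [with V_1=-2]  = 8
V_3 = max(V_1, V_2) + 4  [with V_1=-2, V_2=8]  = 12
V_6 = V_5 + V_3 - 1  [with V_5=10, V_3=12]  = 21
V_7 = 3·V_2 + 2·V_6 - 3  [with V_2=8, V_6=21]  = 63

63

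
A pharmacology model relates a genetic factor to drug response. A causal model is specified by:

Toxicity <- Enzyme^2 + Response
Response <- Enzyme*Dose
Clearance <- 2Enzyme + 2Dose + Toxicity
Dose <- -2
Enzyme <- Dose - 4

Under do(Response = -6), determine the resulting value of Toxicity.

The intervention breaks the incoming arrows to Response: Response <- Enzyme*Dose no longer applies, and Response = -6.
Enzyme = Dose - 4  [with Dose=-2]  = -6
Toxicity = Enzyme^2 + Response  [with Enzyme=-6, Response=-6]  = 30

30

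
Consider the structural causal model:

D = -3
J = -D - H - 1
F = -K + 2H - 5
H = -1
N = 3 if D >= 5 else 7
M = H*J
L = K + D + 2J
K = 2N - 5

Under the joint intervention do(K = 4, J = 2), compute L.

5

The joint intervention fixes K = 4, J = 2, removing each variable's own equation.
L = K + D + 2J  [with K=4, D=-3, J=2]  = 5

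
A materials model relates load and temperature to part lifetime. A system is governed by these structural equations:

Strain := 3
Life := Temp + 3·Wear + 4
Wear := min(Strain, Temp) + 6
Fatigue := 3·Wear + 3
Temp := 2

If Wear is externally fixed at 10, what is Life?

do(Wear=10) replaces the equation Wear := min(Strain, Temp) + 6 with the constant Wear = 10.
Life = Temp + 3·Wear + 4  [with Temp=2, Wear=10]  = 36

36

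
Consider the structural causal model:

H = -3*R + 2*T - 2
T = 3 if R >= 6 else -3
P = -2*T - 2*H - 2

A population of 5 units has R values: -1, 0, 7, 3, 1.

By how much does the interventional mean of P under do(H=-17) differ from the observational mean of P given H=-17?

Under do(H=-17), H's equation is replaced by H=-17 for every unit. Per-unit P: 38, 38, 26, 38, 38. Mean = 35.6.
Conditioning on H=-17 selects the 2 unit(s) with R ∈ {7, 3}. Their P values: 26, 38. Mean = 32.
Difference = 35.6 − 32 = 3.6.

3.6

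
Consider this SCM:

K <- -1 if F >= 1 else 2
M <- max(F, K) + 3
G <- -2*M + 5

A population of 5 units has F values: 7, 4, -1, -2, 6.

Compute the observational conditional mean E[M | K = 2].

E[M|K=2] averages over only the 2 units with K=2 (F = -1, -2): M = 5, 5, mean 5.

5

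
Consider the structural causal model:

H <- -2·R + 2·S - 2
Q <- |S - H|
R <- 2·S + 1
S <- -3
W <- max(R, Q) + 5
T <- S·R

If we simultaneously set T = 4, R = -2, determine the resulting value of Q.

The joint intervention fixes T = 4, R = -2, removing each variable's own equation.
H = -2·R + 2·S - 2  [with R=-2, S=-3]  = -4
Q = |S - H|  [with S=-3, H=-4]  = 1

1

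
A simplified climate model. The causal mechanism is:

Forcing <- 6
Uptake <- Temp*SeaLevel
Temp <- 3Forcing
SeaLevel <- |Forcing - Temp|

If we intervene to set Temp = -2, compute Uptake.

-16

Under do(Temp=-2), the mechanism Temp <- 3Forcing is discarded; Temp is fixed at -2.
SeaLevel = |Forcing - Temp|  [with Forcing=6, Temp=-2]  = 8
Uptake = Temp*SeaLevel  [with Temp=-2, SeaLevel=8]  = -16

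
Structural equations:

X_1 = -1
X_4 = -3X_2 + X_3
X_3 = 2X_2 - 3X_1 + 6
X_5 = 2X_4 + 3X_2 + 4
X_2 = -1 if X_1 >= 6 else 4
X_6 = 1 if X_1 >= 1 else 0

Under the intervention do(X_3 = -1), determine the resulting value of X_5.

do(X_3=-1) replaces the equation X_3 = 2X_2 - 3X_1 + 6 with the constant X_3 = -1.
X_2 = -1 if X_1 >= 6 else 4  [with X_1=-1]  = 4
X_4 = -3X_2 + X_3  [with X_2=4, X_3=-1]  = -13
X_5 = 2X_4 + 3X_2 + 4  [with X_4=-13, X_2=4]  = -10

-10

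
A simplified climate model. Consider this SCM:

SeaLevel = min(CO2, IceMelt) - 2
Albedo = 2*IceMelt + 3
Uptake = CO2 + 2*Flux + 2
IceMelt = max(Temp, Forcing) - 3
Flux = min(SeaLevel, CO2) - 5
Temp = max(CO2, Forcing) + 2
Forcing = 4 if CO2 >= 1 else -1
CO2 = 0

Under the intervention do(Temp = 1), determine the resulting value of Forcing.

Under do(Temp=1), the mechanism Temp = max(CO2, Forcing) + 2 is discarded; Temp is fixed at 1.
Since Forcing is not a descendant of the intervened variable, it is unaffected.
Forcing = 4 if CO2 >= 1 else -1  [with CO2=0]  = -1

-1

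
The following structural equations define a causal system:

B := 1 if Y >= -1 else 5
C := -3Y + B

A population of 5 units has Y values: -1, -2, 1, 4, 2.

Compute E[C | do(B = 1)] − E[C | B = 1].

Under do(B=1), B's equation is replaced by B=1 for every unit. Per-unit C: 4, 7, -2, -11, -5. Mean = -1.4.
E[C|B=1] averages over only the 4 units with B=1 (Y = -1, 1, 4, 2): C = 4, -2, -11, -5, mean -3.5.
Difference = -1.4 − (-3.5) = 2.1.

2.1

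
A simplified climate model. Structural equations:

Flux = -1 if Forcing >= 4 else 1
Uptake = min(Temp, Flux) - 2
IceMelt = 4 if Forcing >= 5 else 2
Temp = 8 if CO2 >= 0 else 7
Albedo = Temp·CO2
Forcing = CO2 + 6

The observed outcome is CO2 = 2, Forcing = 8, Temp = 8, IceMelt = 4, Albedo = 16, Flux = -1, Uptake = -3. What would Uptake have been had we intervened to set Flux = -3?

Intervening sets Flux = -3 and removes its equation (Flux = -1 if Forcing >= 4 else 1).
Temp = 8 if CO2 >= 0 else 7  [with CO2=2]  = 8
Uptake = min(Temp, Flux) - 2  [with Temp=8, Flux=-3]  = -5

-5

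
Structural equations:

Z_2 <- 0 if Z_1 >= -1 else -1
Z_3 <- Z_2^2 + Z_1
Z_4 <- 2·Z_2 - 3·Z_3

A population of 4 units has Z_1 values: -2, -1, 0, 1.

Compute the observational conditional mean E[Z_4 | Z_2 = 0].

0

E[Z_4|Z_2=0] averages over only the 3 units with Z_2=0 (Z_1 = -1, 0, 1): Z_4 = 3, 0, -3, mean 0.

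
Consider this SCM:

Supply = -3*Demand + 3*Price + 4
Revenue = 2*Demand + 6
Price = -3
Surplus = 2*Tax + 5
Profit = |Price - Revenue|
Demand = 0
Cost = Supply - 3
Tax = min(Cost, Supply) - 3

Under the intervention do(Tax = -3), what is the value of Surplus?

-1

Intervening sets Tax = -3 and removes its equation (Tax = min(Cost, Supply) - 3).
Surplus = 2*Tax + 5  [with Tax=-3]  = -1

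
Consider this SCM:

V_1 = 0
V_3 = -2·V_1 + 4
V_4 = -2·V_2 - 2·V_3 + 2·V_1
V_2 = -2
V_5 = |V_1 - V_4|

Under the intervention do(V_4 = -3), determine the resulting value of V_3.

4

Under do(V_4=-3), the mechanism V_4 = -2·V_2 - 2·V_3 + 2·V_1 is discarded; V_4 is fixed at -3.
Since V_3 is not a descendant of the intervened variable, it is unaffected.
V_3 = -2·V_1 + 4  [with V_1=0]  = 4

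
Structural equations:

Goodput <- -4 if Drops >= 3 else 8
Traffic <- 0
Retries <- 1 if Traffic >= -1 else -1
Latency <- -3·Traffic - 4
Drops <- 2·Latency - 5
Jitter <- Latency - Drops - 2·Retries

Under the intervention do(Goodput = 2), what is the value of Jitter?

do(Goodput=2) replaces the equation Goodput <- -4 if Drops >= 3 else 8 with the constant Goodput = 2.
Since Jitter is not a descendant of the intervened variable, it is unaffected.
Latency = -3·Traffic - 4  [with Traffic=0]  = -4
Drops = 2·Latency - 5  [with Latency=-4]  = -13
Retries = 1 if Traffic >= -1 else -1  [with Traffic=0]  = 1
Jitter = Latency - Drops - 2·Retries  [with Latency=-4, Drops=-13, Retries=1]  = 7

7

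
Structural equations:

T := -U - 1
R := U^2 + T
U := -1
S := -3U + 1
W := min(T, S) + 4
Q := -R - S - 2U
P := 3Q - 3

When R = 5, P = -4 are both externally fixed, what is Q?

Setting R = 5, P = -4 by intervention discards those variables' equations.
S = -3U + 1  [with U=-1]  = 4
Q = -R - S - 2U  [with R=5, S=4, U=-1]  = -7

-7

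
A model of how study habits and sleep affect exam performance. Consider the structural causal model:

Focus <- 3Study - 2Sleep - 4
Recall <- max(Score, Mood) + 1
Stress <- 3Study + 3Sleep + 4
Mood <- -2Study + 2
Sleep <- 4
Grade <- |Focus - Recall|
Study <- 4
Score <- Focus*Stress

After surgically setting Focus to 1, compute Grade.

do(Focus=1) replaces the equation Focus <- 3Study - 2Sleep - 4 with the constant Focus = 1.
Stress = 3Study + 3Sleep + 4  [with Study=4, Sleep=4]  = 28
Score = Focus*Stress  [with Focus=1, Stress=28]  = 28
Mood = -2Study + 2  [with Study=4]  = -6
Recall = max(Score, Mood) + 1  [with Score=28, Mood=-6]  = 29
Grade = |Focus - Recall|  [with Focus=1, Recall=29]  = 28

28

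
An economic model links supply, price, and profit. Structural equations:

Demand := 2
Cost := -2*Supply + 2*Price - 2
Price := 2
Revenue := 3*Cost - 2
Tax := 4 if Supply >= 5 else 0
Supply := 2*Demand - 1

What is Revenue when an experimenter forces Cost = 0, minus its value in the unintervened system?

12

Intervening sets Cost = 0 and removes its equation (Cost := -2*Supply + 2*Price - 2).
Revenue = 3*Cost - 2  [with Cost=0]  = -2
Without intervention: Supply = 2*Demand - 1  [with Demand=2]  = 3; Cost = -2*Supply + 2*Price - 2  [with Supply=3, Price=2]  = -4; Revenue = 3*Cost - 2  [with Cost=-4]  = -14.
Change = -2 − (-14) = 12.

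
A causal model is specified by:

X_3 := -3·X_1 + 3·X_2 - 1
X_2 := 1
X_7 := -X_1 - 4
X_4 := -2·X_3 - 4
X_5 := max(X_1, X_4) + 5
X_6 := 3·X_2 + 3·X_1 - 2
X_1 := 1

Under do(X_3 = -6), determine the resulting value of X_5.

do(X_3=-6) replaces the equation X_3 := -3·X_1 + 3·X_2 - 1 with the constant X_3 = -6.
X_4 = -2·X_3 - 4  [with X_3=-6]  = 8
X_5 = max(X_1, X_4) + 5  [with X_1=1, X_4=8]  = 13

13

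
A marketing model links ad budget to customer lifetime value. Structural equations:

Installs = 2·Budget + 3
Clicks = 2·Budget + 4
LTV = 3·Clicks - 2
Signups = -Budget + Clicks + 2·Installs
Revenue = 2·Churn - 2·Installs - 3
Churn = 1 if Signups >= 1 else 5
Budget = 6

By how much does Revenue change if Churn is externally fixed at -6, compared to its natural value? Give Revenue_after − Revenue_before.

-14

The intervention breaks the incoming arrows to Churn: Churn = 1 if Signups >= 1 else 5 no longer applies, and Churn = -6.
Installs = 2·Budget + 3  [with Budget=6]  = 15
Revenue = 2·Churn - 2·Installs - 3  [with Churn=-6, Installs=15]  = -45
Without intervention: Clicks = 2·Budget + 4  [with Budget=6]  = 16; Installs = 2·Budget + 3  [with Budget=6]  = 15; Signups = -Budget + Clicks + 2·Installs  [with Budget=6, Clicks=16, Installs=15]  = 40; Churn = 1 if Signups >= 1 else 5  [with Signups=40]  = 1; Revenue = 2·Churn - 2·Installs - 3  [with Churn=1, Installs=15]  = -31.
Change = -45 − (-31) = -14.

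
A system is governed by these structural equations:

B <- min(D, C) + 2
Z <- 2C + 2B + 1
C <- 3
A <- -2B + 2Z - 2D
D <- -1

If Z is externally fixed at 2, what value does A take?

4

Intervening sets Z = 2 and removes its equation (Z <- 2C + 2B + 1).
B = min(D, C) + 2  [with D=-1, C=3]  = 1
A = -2B + 2Z - 2D  [with B=1, Z=2, D=-1]  = 4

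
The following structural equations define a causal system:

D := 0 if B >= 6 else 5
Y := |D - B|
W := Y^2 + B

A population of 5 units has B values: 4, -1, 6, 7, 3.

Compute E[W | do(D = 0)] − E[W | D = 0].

The intervention sets D=0 in all 5 units regardless of B. Recomputing W per unit gives 20, 0, 42, 56, 12; average 26.
E[W|D=0] averages over only the 2 units with D=0 (B = 6, 7): W = 42, 56, mean 49.
Difference = 26 − 49 = -23.

-23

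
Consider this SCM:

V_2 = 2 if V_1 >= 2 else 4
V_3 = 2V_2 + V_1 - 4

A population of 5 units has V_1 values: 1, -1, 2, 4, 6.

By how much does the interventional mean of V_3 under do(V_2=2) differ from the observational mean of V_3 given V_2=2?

-1.6

The intervention sets V_2=2 in all 5 units regardless of V_1. Recomputing V_3 per unit gives 1, -1, 2, 4, 6; average 2.4.
E[V_3|V_2=2] averages over only the 3 units with V_2=2 (V_1 = 2, 4, 6): V_3 = 2, 4, 6, mean 4.
Difference = 2.4 − 4 = -1.6.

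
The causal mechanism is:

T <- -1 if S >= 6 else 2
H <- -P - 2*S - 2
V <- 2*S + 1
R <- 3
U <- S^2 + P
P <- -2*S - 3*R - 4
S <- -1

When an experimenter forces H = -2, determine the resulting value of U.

-10

The intervention breaks the incoming arrows to H: H <- -P - 2*S - 2 no longer applies, and H = -2.
Since U is not a descendant of the intervened variable, it is unaffected.
P = -2*S - 3*R - 4  [with S=-1, R=3]  = -11
U = S^2 + P  [with S=-1, P=-11]  = -10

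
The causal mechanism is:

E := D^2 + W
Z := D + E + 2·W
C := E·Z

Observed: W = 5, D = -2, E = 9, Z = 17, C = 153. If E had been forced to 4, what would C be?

do(E=4) replaces the equation E := D^2 + W with the constant E = 4.
Z = D + E + 2·W  [with D=-2, E=4, W=5]  = 12
C = E·Z  [with E=4, Z=12]  = 48

48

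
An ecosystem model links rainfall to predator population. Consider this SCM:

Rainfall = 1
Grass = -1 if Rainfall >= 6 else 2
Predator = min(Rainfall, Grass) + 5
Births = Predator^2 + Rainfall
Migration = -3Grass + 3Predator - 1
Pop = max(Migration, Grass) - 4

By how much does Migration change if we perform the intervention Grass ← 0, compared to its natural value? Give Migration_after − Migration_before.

do(Grass=0) replaces the equation Grass = -1 if Rainfall >= 6 else 2 with the constant Grass = 0.
Predator = min(Rainfall, Grass) + 5  [with Rainfall=1, Grass=0]  = 5
Migration = -3Grass + 3Predator - 1  [with Grass=0, Predator=5]  = 14
Without intervention: Grass = -1 if Rainfall >= 6 else 2  [with Rainfall=1]  = 2; Predator = min(Rainfall, Grass) + 5  [with Rainfall=1, Grass=2]  = 6; Migration = -3Grass + 3Predator - 1  [with Grass=2, Predator=6]  = 11.
Change = 14 − 11 = 3.

3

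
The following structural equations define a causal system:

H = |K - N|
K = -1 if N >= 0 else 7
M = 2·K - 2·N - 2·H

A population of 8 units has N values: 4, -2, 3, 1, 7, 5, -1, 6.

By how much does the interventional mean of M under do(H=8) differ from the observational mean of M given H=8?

-3.75

The intervention sets H=8 in all 8 units regardless of N. Recomputing M per unit gives -26, 2, -24, -20, -32, -28, 0, -30; average -19.75.
Conditioning on H=8 selects the 2 unit(s) with N ∈ {7, -1}. Their M values: -32, 0. Mean = -16.
Difference = -19.75 − (-16) = -3.75.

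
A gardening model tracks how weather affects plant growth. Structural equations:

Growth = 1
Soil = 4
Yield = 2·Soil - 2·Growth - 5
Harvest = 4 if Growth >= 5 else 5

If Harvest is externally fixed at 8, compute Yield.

1

Under do(Harvest=8), the mechanism Harvest = 4 if Growth >= 5 else 5 is discarded; Harvest is fixed at 8.
Since Yield is not a descendant of the intervened variable, it is unaffected.
Yield = 2·Soil - 2·Growth - 5  [with Soil=4, Growth=1]  = 1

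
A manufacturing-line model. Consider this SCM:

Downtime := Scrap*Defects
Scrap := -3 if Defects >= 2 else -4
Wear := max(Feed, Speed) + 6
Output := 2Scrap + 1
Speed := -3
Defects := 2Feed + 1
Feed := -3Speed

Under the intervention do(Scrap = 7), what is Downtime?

133

Under do(Scrap=7), the mechanism Scrap := -3 if Defects >= 2 else -4 is discarded; Scrap is fixed at 7.
Feed = -3Speed  [with Speed=-3]  = 9
Defects = 2Feed + 1  [with Feed=9]  = 19
Downtime = Scrap*Defects  [with Scrap=7, Defects=19]  = 133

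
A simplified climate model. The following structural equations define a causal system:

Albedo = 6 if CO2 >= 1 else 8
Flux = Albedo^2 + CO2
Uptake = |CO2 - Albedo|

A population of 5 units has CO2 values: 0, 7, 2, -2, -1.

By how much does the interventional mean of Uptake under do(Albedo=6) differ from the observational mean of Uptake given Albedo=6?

Every unit gets Albedo=6 under the intervention. Uptake values become 6, 1, 4, 8, 7; E[Uptake|do(Albedo=6)] = 5.2.
Observing Albedo=6 restricts to units where Albedo's equation naturally yields 6: CO2 ∈ {7, 2}. In that subpopulation Uptake = 1, 4, mean 2.5.
Difference = 5.2 − 2.5 = 2.7.

2.7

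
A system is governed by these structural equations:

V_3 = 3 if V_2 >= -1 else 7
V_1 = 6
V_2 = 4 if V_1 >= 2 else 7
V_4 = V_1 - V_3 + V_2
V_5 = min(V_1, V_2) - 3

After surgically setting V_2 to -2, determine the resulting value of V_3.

The intervention breaks the incoming arrows to V_2: V_2 = 4 if V_1 >= 2 else 7 no longer applies, and V_2 = -2.
V_3 = 3 if V_2 >= -1 else 7  [with V_2=-2]  = 7

7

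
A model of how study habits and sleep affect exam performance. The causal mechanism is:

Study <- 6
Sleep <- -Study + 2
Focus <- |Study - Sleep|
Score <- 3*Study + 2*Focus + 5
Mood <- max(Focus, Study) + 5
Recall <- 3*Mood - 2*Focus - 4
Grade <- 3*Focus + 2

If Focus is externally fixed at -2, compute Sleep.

Under do(Focus=-2), the mechanism Focus <- |Study - Sleep| is discarded; Focus is fixed at -2.
Since Sleep is not a descendant of the intervened variable, it is unaffected.
Sleep = -Study + 2  [with Study=6]  = -4

-4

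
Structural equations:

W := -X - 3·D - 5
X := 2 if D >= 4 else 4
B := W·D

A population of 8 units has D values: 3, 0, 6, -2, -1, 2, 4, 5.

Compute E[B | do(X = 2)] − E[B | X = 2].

61.5

do(X=2) breaks X's dependence on D. With X=2 fixed, B across the units is -48, 0, -150, 2, 4, -26, -76, -110, mean -50.5.
Observing X=2 restricts to units where X's equation naturally yields 2: D ∈ {6, 4, 5}. In that subpopulation B = -150, -76, -110, mean -112.
Difference = -50.5 − (-112) = 61.5.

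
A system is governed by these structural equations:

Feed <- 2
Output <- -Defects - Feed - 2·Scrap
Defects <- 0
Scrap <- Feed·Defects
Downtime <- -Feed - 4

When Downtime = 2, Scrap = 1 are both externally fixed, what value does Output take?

-4

Under do(Downtime = 2, Scrap = 1), each intervened variable's structural equation is replaced by its fixed value.
Output = -Defects - Feed - 2·Scrap  [with Defects=0, Feed=2, Scrap=1]  = -4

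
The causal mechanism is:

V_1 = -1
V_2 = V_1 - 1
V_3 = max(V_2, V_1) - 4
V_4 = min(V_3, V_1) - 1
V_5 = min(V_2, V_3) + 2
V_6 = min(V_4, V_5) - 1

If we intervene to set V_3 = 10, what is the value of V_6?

-3

The intervention breaks the incoming arrows to V_3: V_3 = max(V_2, V_1) - 4 no longer applies, and V_3 = 10.
V_2 = V_1 - 1  [with V_1=-1]  = -2
V_4 = min(V_3, V_1) - 1  [with V_3=10, V_1=-1]  = -2
V_5 = min(V_2, V_3) + 2  [with V_2=-2, V_3=10]  = 0
V_6 = min(V_4, V_5) - 1  [with V_4=-2, V_5=0]  = -3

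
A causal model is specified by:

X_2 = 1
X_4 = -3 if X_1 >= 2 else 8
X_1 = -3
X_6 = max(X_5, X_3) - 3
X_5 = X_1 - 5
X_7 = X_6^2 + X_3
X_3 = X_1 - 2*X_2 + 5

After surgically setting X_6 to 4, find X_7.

16

Intervening sets X_6 = 4 and removes its equation (X_6 = max(X_5, X_3) - 3).
X_3 = X_1 - 2*X_2 + 5  [with X_1=-3, X_2=1]  = 0
X_7 = X_6^2 + X_3  [with X_6=4, X_3=0]  = 16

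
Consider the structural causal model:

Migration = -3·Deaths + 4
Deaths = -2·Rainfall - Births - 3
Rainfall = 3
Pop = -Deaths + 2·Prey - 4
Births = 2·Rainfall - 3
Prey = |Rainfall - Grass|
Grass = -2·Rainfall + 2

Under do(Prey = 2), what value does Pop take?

The intervention breaks the incoming arrows to Prey: Prey = |Rainfall - Grass| no longer applies, and Prey = 2.
Births = 2·Rainfall - 3  [with Rainfall=3]  = 3
Deaths = -2·Rainfall - Births - 3  [with Rainfall=3, Births=3]  = -12
Pop = -Deaths + 2·Prey - 4  [with Deaths=-12, Prey=2]  = 12

12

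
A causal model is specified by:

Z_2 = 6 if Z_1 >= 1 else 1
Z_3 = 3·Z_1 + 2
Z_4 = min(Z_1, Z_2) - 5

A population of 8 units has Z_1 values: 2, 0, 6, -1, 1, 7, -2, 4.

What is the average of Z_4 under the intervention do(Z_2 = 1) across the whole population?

-4.75

Every unit gets Z_2=1 under the intervention. Z_4 values become -4, -5, -4, -6, -4, -4, -7, -4; E[Z_4|do(Z_2=1)] = -4.75.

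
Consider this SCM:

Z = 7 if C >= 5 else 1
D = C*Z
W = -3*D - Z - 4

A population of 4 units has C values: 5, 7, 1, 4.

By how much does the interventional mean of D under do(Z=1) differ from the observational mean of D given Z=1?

1.75

Every unit gets Z=1 under the intervention. D values become 5, 7, 1, 4; E[D|do(Z=1)] = 4.25.
Observing Z=1 restricts to units where Z's equation naturally yields 1: C ∈ {1, 4}. In that subpopulation D = 1, 4, mean 2.5.
Difference = 4.25 − 2.5 = 1.75.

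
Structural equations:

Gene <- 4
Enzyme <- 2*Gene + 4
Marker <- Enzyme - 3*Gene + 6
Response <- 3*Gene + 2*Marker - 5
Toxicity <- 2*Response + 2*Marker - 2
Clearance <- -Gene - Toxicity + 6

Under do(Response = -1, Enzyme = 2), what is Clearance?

14

The joint intervention fixes Response = -1, Enzyme = 2, removing each variable's own equation.
Marker = Enzyme - 3*Gene + 6  [with Enzyme=2, Gene=4]  = -4
Toxicity = 2*Response + 2*Marker - 2  [with Response=-1, Marker=-4]  = -12
Clearance = -Gene - Toxicity + 6  [with Gene=4, Toxicity=-12]  = 14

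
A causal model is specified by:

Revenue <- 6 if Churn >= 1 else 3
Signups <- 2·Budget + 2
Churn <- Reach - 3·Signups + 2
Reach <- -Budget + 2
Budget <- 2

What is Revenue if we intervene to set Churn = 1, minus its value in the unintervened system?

3

Intervening sets Churn = 1 and removes its equation (Churn <- Reach - 3·Signups + 2).
Revenue = 6 if Churn >= 1 else 3  [with Churn=1]  = 6
Without intervention: Reach = -Budget + 2  [with Budget=2]  = 0; Signups = 2·Budget + 2  [with Budget=2]  = 6; Churn = Reach - 3·Signups + 2  [with Reach=0, Signups=6]  = -16; Revenue = 6 if Churn >= 1 else 3  [with Churn=-16]  = 3.
Change = 6 − 3 = 3.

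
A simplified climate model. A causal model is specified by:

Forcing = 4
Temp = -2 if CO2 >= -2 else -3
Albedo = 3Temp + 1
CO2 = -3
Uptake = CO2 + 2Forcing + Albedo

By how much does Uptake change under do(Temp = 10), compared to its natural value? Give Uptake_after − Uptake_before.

39

do(Temp=10) replaces the equation Temp = -2 if CO2 >= -2 else -3 with the constant Temp = 10.
Albedo = 3Temp + 1  [with Temp=10]  = 31
Uptake = CO2 + 2Forcing + Albedo  [with CO2=-3, Forcing=4, Albedo=31]  = 36
Without intervention: Temp = -2 if CO2 >= -2 else -3  [with CO2=-3]  = -3; Albedo = 3Temp + 1  [with Temp=-3]  = -8; Uptake = CO2 + 2Forcing + Albedo  [with CO2=-3, Forcing=4, Albedo=-8]  = -3.
Change = 36 − (-3) = 39.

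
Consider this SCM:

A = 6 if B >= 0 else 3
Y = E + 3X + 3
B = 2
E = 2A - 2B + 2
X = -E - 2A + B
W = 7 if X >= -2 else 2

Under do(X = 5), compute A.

6

The intervention breaks the incoming arrows to X: X = -E - 2A + B no longer applies, and X = 5.
Since A is not a descendant of the intervened variable, it is unaffected.
A = 6 if B >= 0 else 3  [with B=2]  = 6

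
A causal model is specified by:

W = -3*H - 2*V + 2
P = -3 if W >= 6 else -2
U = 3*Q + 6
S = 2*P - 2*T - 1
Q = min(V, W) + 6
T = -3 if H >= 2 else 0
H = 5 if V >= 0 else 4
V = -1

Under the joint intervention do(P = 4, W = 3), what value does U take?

21

The joint intervention fixes P = 4, W = 3, removing each variable's own equation.
Q = min(V, W) + 6  [with V=-1, W=3]  = 5
U = 3*Q + 6  [with Q=5]  = 21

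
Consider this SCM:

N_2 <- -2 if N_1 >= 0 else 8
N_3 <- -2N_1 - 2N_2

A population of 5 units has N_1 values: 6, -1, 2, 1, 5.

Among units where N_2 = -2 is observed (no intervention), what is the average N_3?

-3

Observing N_2=-2 restricts to units where N_2's equation naturally yields -2: N_1 ∈ {6, 2, 1, 5}. In that subpopulation N_3 = -8, 0, 2, -6, mean -3.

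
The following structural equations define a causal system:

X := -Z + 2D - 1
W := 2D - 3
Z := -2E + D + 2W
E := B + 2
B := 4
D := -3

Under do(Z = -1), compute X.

-6

The intervention breaks the incoming arrows to Z: Z := -2E + D + 2W no longer applies, and Z = -1.
X = -Z + 2D - 1  [with Z=-1, D=-3]  = -6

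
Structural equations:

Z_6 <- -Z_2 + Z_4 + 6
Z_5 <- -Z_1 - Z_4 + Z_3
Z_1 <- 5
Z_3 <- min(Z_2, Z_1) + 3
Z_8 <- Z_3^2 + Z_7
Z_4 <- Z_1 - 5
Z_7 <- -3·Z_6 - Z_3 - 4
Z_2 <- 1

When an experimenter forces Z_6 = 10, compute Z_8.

Intervening sets Z_6 = 10 and removes its equation (Z_6 <- -Z_2 + Z_4 + 6).
Z_3 = min(Z_2, Z_1) + 3  [with Z_2=1, Z_1=5]  = 4
Z_7 = -3·Z_6 - Z_3 - 4  [with Z_6=10, Z_3=4]  = -38
Z_8 = Z_3^2 + Z_7  [with Z_3=4, Z_7=-38]  = -22

-22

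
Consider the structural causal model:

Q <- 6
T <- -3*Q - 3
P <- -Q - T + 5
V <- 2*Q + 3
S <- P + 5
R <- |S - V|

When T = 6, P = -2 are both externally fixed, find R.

12

Under do(T = 6, P = -2), each intervened variable's structural equation is replaced by its fixed value.
V = 2*Q + 3  [with Q=6]  = 15
S = P + 5  [with P=-2]  = 3
R = |S - V|  [with S=3, V=15]  = 12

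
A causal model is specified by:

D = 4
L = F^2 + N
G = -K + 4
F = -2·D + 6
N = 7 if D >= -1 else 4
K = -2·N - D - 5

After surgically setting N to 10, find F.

The intervention breaks the incoming arrows to N: N = 7 if D >= -1 else 4 no longer applies, and N = 10.
Since F is not a descendant of the intervened variable, it is unaffected.
F = -2·D + 6  [with D=4]  = -2

-2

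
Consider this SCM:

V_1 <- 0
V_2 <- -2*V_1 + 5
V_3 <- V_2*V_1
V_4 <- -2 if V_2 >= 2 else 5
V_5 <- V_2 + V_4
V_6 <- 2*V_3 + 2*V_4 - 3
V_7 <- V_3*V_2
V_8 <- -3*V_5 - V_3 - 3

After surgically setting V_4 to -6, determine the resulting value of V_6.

Under do(V_4=-6), the mechanism V_4 <- -2 if V_2 >= 2 else 5 is discarded; V_4 is fixed at -6.
V_2 = -2*V_1 + 5  [with V_1=0]  = 5
V_3 = V_2*V_1  [with V_2=5, V_1=0]  = 0
V_6 = 2*V_3 + 2*V_4 - 3  [with V_3=0, V_4=-6]  = -15

-15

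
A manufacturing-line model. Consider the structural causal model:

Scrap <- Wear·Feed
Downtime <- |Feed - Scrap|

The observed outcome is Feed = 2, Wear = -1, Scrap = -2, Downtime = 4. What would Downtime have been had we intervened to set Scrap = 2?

0

The intervention breaks the incoming arrows to Scrap: Scrap <- Wear·Feed no longer applies, and Scrap = 2.
Downtime = |Feed - Scrap|  [with Feed=2, Scrap=2]  = 0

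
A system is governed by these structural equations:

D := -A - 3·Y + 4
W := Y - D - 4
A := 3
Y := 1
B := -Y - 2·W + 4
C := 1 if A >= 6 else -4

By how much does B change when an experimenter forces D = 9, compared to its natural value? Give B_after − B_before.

22

do(D=9) replaces the equation D := -A - 3·Y + 4 with the constant D = 9.
W = Y - D - 4  [with Y=1, D=9]  = -12
B = -Y - 2·W + 4  [with Y=1, W=-12]  = 27
Without intervention: D = -A - 3·Y + 4  [with A=3, Y=1]  = -2; W = Y - D - 4  [with Y=1, D=-2]  = -1; B = -Y - 2·W + 4  [with Y=1, W=-1]  = 5.
Change = 27 − 5 = 22.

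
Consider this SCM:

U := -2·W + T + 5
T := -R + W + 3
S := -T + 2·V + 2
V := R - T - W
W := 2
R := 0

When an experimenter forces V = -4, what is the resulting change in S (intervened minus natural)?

Intervening sets V = -4 and removes its equation (V := R - T - W).
T = -R + W + 3  [with R=0, W=2]  = 5
S = -T + 2·V + 2  [with T=5, V=-4]  = -11
Without intervention: T = -R + W + 3  [with R=0, W=2]  = 5; V = R - T - W  [with R=0, T=5, W=2]  = -7; S = -T + 2·V + 2  [with T=5, V=-7]  = -17.
Change = -11 − (-17) = 6.

6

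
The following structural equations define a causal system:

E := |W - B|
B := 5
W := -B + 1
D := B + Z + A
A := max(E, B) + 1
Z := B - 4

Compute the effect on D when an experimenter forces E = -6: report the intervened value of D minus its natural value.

-4

Under do(E=-6), the mechanism E := |W - B| is discarded; E is fixed at -6.
Z = B - 4  [with B=5]  = 1
A = max(E, B) + 1  [with E=-6, B=5]  = 6
D = B + Z + A  [with B=5, Z=1, A=6]  = 12
Without intervention: Z = B - 4  [with B=5]  = 1; W = -B + 1  [with B=5]  = -4; E = |W - B|  [with W=-4, B=5]  = 9; A = max(E, B) + 1  [with E=9, B=5]  = 10; D = B + Z + A  [with B=5, Z=1, A=10]  = 16.
Change = 12 − 16 = -4.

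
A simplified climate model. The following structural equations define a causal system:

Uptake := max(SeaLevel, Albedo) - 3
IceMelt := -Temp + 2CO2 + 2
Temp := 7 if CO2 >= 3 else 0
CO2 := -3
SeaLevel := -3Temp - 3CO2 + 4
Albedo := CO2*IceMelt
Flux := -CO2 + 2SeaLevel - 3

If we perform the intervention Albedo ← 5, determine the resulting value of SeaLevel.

Intervening sets Albedo = 5 and removes its equation (Albedo := CO2*IceMelt).
No directed path runs from Albedo to SeaLevel, so SeaLevel keeps its natural value.
Temp = 7 if CO2 >= 3 else 0  [with CO2=-3]  = 0
SeaLevel = -3Temp - 3CO2 + 4  [with Temp=0, CO2=-3]  = 13

13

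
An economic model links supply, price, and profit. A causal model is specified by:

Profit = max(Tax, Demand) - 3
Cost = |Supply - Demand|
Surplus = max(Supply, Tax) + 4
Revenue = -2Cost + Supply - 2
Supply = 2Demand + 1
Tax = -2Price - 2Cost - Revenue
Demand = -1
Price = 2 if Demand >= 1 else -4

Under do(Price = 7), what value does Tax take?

Under do(Price=7), the mechanism Price = 2 if Demand >= 1 else -4 is discarded; Price is fixed at 7.
Supply = 2Demand + 1  [with Demand=-1]  = -1
Cost = |Supply - Demand|  [with Supply=-1, Demand=-1]  = 0
Revenue = -2Cost + Supply - 2  [with Cost=0, Supply=-1]  = -3
Tax = -2Price - 2Cost - Revenue  [with Price=7, Cost=0, Revenue=-3]  = -11

-11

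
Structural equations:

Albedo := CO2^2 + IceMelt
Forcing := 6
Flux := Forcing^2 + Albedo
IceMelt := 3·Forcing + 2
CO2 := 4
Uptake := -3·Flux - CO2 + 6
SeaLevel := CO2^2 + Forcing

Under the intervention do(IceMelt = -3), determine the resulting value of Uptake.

-145

The intervention breaks the incoming arrows to IceMelt: IceMelt := 3·Forcing + 2 no longer applies, and IceMelt = -3.
Albedo = CO2^2 + IceMelt  [with CO2=4, IceMelt=-3]  = 13
Flux = Forcing^2 + Albedo  [with Forcing=6, Albedo=13]  = 49
Uptake = -3·Flux - CO2 + 6  [with Flux=49, CO2=4]  = -145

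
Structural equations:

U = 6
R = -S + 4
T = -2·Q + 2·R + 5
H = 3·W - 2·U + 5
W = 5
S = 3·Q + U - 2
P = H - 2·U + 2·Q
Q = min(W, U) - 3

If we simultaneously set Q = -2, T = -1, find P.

-8

Under do(Q = -2, T = -1), each intervened variable's structural equation is replaced by its fixed value.
H = 3·W - 2·U + 5  [with W=5, U=6]  = 8
P = H - 2·U + 2·Q  [with H=8, U=6, Q=-2]  = -8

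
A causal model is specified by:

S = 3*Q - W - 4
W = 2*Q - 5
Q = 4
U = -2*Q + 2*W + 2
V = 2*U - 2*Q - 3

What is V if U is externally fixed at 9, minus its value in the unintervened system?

The intervention breaks the incoming arrows to U: U = -2*Q + 2*W + 2 no longer applies, and U = 9.
V = 2*U - 2*Q - 3  [with U=9, Q=4]  = 7
Without intervention: W = 2*Q - 5  [with Q=4]  = 3; U = -2*Q + 2*W + 2  [with Q=4, W=3]  = 0; V = 2*U - 2*Q - 3  [with U=0, Q=4]  = -11.
Change = 7 − (-11) = 18.

18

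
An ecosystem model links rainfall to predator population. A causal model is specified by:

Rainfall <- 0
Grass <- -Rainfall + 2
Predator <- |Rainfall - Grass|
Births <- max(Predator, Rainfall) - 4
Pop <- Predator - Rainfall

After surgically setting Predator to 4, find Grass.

Under do(Predator=4), the mechanism Predator <- |Rainfall - Grass| is discarded; Predator is fixed at 4.
Since Grass is not a descendant of the intervened variable, it is unaffected.
Grass = -Rainfall + 2  [with Rainfall=0]  = 2

2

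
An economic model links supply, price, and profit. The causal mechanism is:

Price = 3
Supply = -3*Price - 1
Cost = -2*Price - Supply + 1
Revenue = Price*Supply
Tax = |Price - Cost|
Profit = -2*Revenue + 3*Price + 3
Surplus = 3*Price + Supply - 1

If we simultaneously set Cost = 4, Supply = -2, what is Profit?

24

Setting Cost = 4, Supply = -2 by intervention discards those variables' equations.
Revenue = Price*Supply  [with Price=3, Supply=-2]  = -6
Profit = -2*Revenue + 3*Price + 3  [with Revenue=-6, Price=3]  = 24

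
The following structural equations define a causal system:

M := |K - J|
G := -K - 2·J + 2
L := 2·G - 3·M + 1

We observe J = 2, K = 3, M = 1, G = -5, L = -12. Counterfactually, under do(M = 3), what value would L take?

do(M=3) replaces the equation M := |K - J| with the constant M = 3.
G = -K - 2·J + 2  [with K=3, J=2]  = -5
L = 2·G - 3·M + 1  [with G=-5, M=3]  = -18

-18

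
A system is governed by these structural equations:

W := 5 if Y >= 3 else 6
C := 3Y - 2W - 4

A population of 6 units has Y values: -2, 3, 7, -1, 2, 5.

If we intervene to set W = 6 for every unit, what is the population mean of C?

do(W=6) breaks W's dependence on Y. With W=6 fixed, C across the units is -22, -7, 5, -19, -10, -1, mean -9.

-9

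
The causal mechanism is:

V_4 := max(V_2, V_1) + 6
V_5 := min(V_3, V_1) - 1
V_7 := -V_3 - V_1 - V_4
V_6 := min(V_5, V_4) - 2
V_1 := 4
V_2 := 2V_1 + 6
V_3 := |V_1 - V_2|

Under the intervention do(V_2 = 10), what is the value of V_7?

-26

Under do(V_2=10), the mechanism V_2 := 2V_1 + 6 is discarded; V_2 is fixed at 10.
V_3 = |V_1 - V_2|  [with V_1=4, V_2=10]  = 6
V_4 = max(V_2, V_1) + 6  [with V_2=10, V_1=4]  = 16
V_7 = -V_3 - V_1 - V_4  [with V_3=6, V_1=4, V_4=16]  = -26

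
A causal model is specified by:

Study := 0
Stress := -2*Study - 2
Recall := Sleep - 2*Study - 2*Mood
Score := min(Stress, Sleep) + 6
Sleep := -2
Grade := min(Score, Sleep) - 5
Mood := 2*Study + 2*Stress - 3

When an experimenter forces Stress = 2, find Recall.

The intervention breaks the incoming arrows to Stress: Stress := -2*Study - 2 no longer applies, and Stress = 2.
Mood = 2*Study + 2*Stress - 3  [with Study=0, Stress=2]  = 1
Recall = Sleep - 2*Study - 2*Mood  [with Sleep=-2, Study=0, Mood=1]  = -4

-4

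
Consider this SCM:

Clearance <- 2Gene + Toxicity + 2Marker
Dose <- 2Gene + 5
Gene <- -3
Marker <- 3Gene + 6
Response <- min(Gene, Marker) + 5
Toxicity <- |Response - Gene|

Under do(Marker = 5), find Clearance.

The intervention breaks the incoming arrows to Marker: Marker <- 3Gene + 6 no longer applies, and Marker = 5.
Response = min(Gene, Marker) + 5  [with Gene=-3, Marker=5]  = 2
Toxicity = |Response - Gene|  [with Response=2, Gene=-3]  = 5
Clearance = 2Gene + Toxicity + 2Marker  [with Gene=-3, Toxicity=5, Marker=5]  = 9

9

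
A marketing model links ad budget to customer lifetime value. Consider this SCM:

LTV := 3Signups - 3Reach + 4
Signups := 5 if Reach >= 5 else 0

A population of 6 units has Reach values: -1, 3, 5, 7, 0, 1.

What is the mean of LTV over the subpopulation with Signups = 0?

1.75

E[LTV|Signups=0] averages over only the 4 units with Signups=0 (Reach = -1, 3, 0, 1): LTV = 7, -5, 4, 1, mean 1.75.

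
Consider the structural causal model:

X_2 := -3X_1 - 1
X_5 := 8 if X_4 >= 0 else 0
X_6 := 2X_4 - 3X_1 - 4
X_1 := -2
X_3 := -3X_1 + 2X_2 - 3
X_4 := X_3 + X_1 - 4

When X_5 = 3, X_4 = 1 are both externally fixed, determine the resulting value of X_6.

4

Setting X_5 = 3, X_4 = 1 by intervention discards those variables' equations.
X_6 = 2X_4 - 3X_1 - 4  [with X_4=1, X_1=-2]  = 4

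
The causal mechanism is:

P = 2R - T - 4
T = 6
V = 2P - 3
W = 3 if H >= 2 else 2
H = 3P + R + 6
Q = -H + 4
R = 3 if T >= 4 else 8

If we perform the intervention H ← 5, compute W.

3

The intervention breaks the incoming arrows to H: H = 3P + R + 6 no longer applies, and H = 5.
W = 3 if H >= 2 else 2  [with H=5]  = 3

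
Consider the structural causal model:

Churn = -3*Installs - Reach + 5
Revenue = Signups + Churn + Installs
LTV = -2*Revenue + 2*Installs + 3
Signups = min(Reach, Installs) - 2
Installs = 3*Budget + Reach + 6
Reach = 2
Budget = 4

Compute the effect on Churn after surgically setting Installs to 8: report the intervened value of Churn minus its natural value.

do(Installs=8) replaces the equation Installs = 3*Budget + Reach + 6 with the constant Installs = 8.
Churn = -3*Installs - Reach + 5  [with Installs=8, Reach=2]  = -21
Without intervention: Installs = 3*Budget + Reach + 6  [with Budget=4, Reach=2]  = 20; Churn = -3*Installs - Reach + 5  [with Installs=20, Reach=2]  = -57.
Change = -21 − (-57) = 36.

36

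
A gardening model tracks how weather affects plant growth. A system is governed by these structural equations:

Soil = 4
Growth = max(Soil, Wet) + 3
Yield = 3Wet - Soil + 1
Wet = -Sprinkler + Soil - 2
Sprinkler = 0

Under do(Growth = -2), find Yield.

Intervening sets Growth = -2 and removes its equation (Growth = max(Soil, Wet) + 3).
No directed path runs from Growth to Yield, so Yield keeps its natural value.
Wet = -Sprinkler + Soil - 2  [with Sprinkler=0, Soil=4]  = 2
Yield = 3Wet - Soil + 1  [with Wet=2, Soil=4]  = 3

3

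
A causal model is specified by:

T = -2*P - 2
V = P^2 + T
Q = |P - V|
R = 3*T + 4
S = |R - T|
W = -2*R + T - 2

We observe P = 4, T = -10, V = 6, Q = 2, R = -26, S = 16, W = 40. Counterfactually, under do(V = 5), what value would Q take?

1

The intervention breaks the incoming arrows to V: V = P^2 + T no longer applies, and V = 5.
Q = |P - V|  [with P=4, V=5]  = 1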